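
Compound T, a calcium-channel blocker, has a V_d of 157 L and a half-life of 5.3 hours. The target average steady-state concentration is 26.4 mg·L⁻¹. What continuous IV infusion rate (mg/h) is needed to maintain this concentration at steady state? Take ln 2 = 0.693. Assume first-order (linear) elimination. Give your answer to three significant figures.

CL = ln 2 · Vd / t½ = 0.693 × 157.0 / 5.3 = 20.53 L/h
Infusion rate = CL × Css = 20.53 × 26.4 = 542.0 mg/h

542 mg/h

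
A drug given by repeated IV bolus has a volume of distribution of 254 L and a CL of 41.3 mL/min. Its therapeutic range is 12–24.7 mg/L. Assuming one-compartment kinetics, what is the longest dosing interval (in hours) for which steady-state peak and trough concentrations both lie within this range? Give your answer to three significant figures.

74.0 h

CL = 41.3 mL/min = 41.3 × 0.06 = 2.478 L/h
k = CL / Vd = 2.478 / 254.0 = 0.009756 h⁻¹
Between IV bolus doses, concentration decays as C = C₀·e^(−kτ), so C_peak/C_trough = e^(kτ).
τ_max = ln(C_peak/C_trough) / k = ln(24.7/12) / 0.009756 = 0.7219 / 0.009756 = 74.00 h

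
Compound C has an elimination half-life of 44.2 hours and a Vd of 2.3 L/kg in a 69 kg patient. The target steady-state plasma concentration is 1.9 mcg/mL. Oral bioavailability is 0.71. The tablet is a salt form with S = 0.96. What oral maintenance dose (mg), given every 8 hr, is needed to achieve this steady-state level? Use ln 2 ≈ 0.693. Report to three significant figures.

55.5 mg

Vd = 2.3 L/kg × 69 kg = 158.7 L
CL = ln 2 · Vd / t½ = 0.693 × 158.7 / 44.2 = 2.488 L/h
D = CL × Css × τ / F / S = 2.488 × 1.9 × 8 / 0.71 / 0.96 = 55.48 mg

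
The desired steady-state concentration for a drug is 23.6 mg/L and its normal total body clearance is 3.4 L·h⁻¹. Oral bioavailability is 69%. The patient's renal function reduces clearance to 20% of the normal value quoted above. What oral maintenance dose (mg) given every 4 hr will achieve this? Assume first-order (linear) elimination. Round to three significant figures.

Patient clearance = 0.2 × 3.400 = 0.6800 L/h
D = CL × Css × τ / F = 0.6800 × 23.6 × 4 / 0.69 = 93.03 mg

93.0 mg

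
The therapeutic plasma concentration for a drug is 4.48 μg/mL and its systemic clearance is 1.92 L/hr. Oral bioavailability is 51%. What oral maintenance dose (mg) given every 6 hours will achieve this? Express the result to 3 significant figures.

101 mg

D = CL × Css × τ / F = 1.920 × 4.48 × 6 / 0.51 = 101.2 mg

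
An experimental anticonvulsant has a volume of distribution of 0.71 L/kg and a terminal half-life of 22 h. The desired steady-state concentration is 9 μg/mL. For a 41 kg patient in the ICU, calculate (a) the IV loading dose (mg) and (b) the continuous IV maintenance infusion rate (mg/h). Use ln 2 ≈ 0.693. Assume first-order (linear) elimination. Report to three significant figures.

Total Vd = 0.71 × 41 = 29.11 L
LD = Vd × C = 29.11 × 9 = 262.0 mg
CL = 0.693 × Vd / t½ = 0.693 × 29.11 / 22 = 0.9170 L/h
Infusion rate = CL × Css = 0.9170 × 9 = 8.253 mg/h

(a) 262 mg; (b) 8.25 mg/h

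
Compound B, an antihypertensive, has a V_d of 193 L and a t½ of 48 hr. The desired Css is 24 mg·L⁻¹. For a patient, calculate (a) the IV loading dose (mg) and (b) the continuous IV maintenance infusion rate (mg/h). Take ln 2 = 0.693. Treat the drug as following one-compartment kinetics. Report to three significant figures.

(a) 4630 mg; (b) 66.9 mg/h

LD = Vd × C = 193.0 × 24 = 4632 mg
CL = 0.693 × Vd / t½ = 0.693 × 193.0 / 48 = 2.786 L/h
Infusion rate = CL × Css = 2.786 × 24 = 66.86 mg/h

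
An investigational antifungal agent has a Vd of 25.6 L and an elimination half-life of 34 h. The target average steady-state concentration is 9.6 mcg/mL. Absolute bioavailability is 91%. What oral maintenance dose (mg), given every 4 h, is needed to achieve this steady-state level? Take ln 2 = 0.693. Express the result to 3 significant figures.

CL = ln 2 · Vd / t½ = 0.693 × 25.60 / 34 = 0.5218 L/h
D = CL × Css × τ / F = 0.5218 × 9.6 × 4 / 0.91 = 22.02 mg

22.0 mg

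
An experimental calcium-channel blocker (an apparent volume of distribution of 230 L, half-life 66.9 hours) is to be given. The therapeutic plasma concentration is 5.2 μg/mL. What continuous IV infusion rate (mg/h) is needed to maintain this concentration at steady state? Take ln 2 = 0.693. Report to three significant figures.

12.4 mg/h

CL = 0.693 × Vd / t½ = 0.693 × 230.0 / 66.9 = 2.383 L/h
Infusion rate = CL × Css = 2.383 × 5.2 = 12.39 mg/h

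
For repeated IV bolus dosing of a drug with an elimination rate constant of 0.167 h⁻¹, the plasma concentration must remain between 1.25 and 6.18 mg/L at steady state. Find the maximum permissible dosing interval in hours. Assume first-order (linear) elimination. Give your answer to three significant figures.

Between IV bolus doses, concentration decays as C = C₀·e^(−kτ), so C_peak/C_trough = e^(kτ).
τ_max = ln(C_peak/C_trough) / k = ln(6.18/1.25) / 0.1670 = 1.598 / 0.1670 = 9.569 h

9.57 h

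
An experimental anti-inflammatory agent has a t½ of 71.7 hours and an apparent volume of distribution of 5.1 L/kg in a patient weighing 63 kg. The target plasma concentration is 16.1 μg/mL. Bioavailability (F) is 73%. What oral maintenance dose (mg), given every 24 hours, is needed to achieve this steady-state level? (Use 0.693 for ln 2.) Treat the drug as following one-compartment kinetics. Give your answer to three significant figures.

Vd(total) = 63 kg × 5.1 L/kg = 321.3 L
CL = ln 2 · Vd / t½ = 0.693 × 321.3 / 71.7 = 3.105 L/h
D = CL × Css × τ / F = 3.105 × 16.1 × 24 / 0.73 = 1644 mg

1640 mg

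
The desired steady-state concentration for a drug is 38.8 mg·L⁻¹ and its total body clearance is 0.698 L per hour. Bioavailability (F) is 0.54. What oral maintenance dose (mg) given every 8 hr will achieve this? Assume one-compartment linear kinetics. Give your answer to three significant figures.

401 mg

At steady state, dose per interval replaces the amount cleared in that interval: F·D/τ = CL·Css.
D = CL × Css × τ / F = 0.6980 × 38.8 × 8 / 0.54 = 401.2 mg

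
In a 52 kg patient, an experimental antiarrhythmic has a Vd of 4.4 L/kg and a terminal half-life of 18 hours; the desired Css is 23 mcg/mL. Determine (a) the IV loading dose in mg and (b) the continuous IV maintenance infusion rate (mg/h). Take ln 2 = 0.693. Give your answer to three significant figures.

(a) 5260 mg; (b) 203 mg/h

Vd = 4.4 L/kg × 52 kg = 228.8 L
LD = Vd × C = 228.8 × 23 = 5262 mg
CL = 0.693 × Vd / t½ = 0.693 × 228.8 / 18 = 8.809 L/h
Infusion rate = CL × Css = 8.809 × 23 = 202.6 mg/h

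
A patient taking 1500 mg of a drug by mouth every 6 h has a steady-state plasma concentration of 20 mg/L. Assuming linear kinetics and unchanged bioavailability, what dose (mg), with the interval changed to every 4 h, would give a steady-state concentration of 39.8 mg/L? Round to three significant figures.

For first-order elimination, Css ∝ F·D/(CL·τ); F and CL are unchanged, so Css ∝ D/τ.
D₂ = D₁ × (Css,target / Css,current) × (τ₂/τ₁) = 1500 × (39.8/20) × (4/6) = 1990 mg

1990 mg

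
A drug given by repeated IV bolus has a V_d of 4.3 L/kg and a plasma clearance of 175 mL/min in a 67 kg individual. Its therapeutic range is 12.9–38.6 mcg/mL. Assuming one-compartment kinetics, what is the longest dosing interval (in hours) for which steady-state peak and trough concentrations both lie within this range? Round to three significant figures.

30.1 h

Vd(total) = 67 kg × 4.3 L/kg = 288.1 L
CL = 175 mL/min = 175 × 0.06 = 10.50 L/h
k = CL / Vd = 10.50 / 288.1 = 0.03645 h⁻¹
Between IV bolus doses, concentration decays as C = C₀·e^(−kτ), so C_peak/C_trough = e^(kτ).
τ_max = ln(C_peak/C_trough) / k = ln(38.6/12.9) / 0.03645 = 1.096 / 0.03645 = 30.07 h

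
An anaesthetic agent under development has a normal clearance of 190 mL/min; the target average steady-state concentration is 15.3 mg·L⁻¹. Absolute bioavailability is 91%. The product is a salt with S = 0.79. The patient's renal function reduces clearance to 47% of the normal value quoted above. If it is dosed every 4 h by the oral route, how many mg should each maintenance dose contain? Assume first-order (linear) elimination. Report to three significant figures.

Convert clearance: 190 mL/min × 60 min/h ÷ 1000 mL/L = 11.40 L/h
Patient clearance = 0.47 × 11.40 = 5.358 L/h
D = CL × Css × τ / F / S = 5.358 × 15.3 × 4 / 0.91 / 0.79 = 456.1 mg

456 mg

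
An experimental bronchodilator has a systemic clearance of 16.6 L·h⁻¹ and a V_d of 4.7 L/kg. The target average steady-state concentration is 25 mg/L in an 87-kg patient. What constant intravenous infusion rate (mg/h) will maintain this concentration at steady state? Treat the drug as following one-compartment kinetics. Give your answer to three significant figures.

415 mg/h

Maintenance depends on clearance, not Vd — rate in must match rate out.
Rate = CL × Css = 16.60 × 25 = 415.0 mg/h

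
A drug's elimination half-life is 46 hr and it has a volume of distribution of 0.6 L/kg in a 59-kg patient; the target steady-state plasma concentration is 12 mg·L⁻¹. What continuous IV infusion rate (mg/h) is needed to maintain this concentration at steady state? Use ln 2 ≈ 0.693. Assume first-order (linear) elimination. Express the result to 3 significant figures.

6.40 mg/h

Vd = 0.6 L/kg × 59 kg = 35.40 L
k = 0.693/46 = 0.01507 h⁻¹, so CL = k·Vd = 0.01507 × 35.40 = 0.5335 L/h
Infusion rate = CL × Css = 0.5335 × 12 = 6.402 mg/h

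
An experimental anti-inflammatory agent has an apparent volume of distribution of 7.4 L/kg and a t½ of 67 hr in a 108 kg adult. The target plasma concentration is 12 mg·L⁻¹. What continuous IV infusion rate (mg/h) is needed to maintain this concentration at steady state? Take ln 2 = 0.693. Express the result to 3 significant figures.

99.2 mg/h

Vd = 7.4 L/kg × 108 kg = 799.2 L
CL = ln 2 · Vd / t½ = 0.693 × 799.2 / 67 = 8.266 L/h
Infusion rate = CL × Css = 8.266 × 12 = 99.19 mg/h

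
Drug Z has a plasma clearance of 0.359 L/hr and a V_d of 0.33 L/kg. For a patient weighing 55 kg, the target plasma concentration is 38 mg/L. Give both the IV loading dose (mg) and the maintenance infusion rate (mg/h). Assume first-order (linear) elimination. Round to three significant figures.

Total Vd = 0.33 × 55 = 18.15 L
Loading: fill Vd to C_target → 18.15 L × 38 mg/L = 689.7 mg
Maintenance: replace elimination → rate = CL × Css = 0.3590 × 38 = 13.64 mg/h

(a) 690 mg; (b) 13.6 mg/h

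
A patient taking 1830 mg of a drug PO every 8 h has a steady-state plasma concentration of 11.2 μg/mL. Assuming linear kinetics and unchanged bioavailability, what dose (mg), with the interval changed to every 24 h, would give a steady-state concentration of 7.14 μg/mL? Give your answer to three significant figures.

3500 mg

For first-order elimination, Css ∝ F·D/(CL·τ); F and CL are unchanged, so Css ∝ D/τ.
D₂ = D₁ × (Css,target / Css,current) × (τ₂/τ₁) = 1830 × (7.14/11.2) × (24/8) = 3500 mg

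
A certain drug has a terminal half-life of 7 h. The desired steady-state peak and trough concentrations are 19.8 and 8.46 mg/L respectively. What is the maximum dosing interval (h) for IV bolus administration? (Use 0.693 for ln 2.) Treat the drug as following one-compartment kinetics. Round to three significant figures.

k = 0.693 / t½ = 0.693 / 7 = 0.09900 h⁻¹
Between IV bolus doses, concentration decays as C = C₀·e^(−kτ), so C_peak/C_trough = e^(kτ).
τ_max = ln(C_peak/C_trough) / k = ln(19.8/8.46) / 0.09900 = 0.8503 / 0.09900 = 8.589 h

8.59 h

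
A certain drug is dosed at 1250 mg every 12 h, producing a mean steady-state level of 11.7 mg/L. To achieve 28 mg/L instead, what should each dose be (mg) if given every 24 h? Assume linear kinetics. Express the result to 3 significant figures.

5980 mg

For first-order elimination, Css ∝ F·D/(CL·τ); F and CL are unchanged, so Css ∝ D/τ.
D₂ = D₁ × (Css,target / Css,current) × (τ₂/τ₁) = 1250 × (28/11.7) × (24/12) = 5983 mg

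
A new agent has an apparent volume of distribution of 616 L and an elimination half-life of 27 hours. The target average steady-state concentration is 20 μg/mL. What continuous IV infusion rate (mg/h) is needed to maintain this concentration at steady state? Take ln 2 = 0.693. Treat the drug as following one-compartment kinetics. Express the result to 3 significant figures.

CL = ln 2 · Vd / t½ = 0.693 × 616.0 / 27 = 15.81 L/h
Infusion rate = CL × Css = 15.81 × 20 = 316.2 mg/h

316 mg/h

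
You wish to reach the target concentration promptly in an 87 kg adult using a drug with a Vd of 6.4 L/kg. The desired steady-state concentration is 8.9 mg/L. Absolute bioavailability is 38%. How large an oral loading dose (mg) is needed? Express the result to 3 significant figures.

13000 mg

Total Vd = 6.4 × 87 = 556.8 L
LD = Vd × C / F = 556.8 × 8.900 / 0.38 = 13040 mg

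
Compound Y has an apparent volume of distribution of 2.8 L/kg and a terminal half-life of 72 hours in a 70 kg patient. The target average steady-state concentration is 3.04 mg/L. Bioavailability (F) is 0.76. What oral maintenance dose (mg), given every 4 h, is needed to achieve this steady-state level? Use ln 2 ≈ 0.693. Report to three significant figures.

30.2 mg

Total Vd = 2.8 × 70 = 196.0 L
CL = 0.693 × Vd / t½ = 0.693 × 196.0 / 72 = 1.887 L/h
D = CL × Css × τ / F = 1.887 × 3.04 × 4 / 0.76 = 30.19 mg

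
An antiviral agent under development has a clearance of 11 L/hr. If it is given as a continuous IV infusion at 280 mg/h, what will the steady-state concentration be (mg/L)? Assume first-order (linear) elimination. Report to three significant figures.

25.5 mg/L

Css = rate / CL = 280 / 11.00 = 25.45 mg/L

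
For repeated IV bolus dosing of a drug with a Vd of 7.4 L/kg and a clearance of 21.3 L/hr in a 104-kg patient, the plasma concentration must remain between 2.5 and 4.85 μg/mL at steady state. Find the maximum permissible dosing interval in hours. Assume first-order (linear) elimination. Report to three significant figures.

23.9 h

Vd(total) = 104 kg × 7.4 L/kg = 769.6 L
k = CL / Vd = 21.30 / 769.6 = 0.02768 h⁻¹
Between IV bolus doses, concentration decays as C = C₀·e^(−kτ), so C_peak/C_trough = e^(kτ).
τ_max = ln(C_peak/C_trough) / k = ln(4.85/2.5) / 0.02768 = 0.6627 / 0.02768 = 23.94 h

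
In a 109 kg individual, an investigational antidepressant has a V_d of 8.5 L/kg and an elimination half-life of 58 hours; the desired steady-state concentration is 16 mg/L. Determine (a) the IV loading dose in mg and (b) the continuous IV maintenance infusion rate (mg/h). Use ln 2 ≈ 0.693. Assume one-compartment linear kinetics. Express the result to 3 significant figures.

(a) 14800 mg; (b) 177 mg/h

Total Vd = 8.5 × 109 = 926.5 L
LD = Vd × C = 926.5 × 16 = 14820 mg
CL = 0.693 × Vd / t½ = 0.693 × 926.5 / 58 = 11.07 L/h
Infusion rate = CL × Css = 11.07 × 16 = 177.1 mg/h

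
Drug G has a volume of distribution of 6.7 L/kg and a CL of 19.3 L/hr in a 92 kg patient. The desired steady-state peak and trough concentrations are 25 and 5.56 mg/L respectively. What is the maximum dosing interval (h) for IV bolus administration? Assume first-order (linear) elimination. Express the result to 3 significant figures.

Vd(total) = 92 kg × 6.7 L/kg = 616.4 L
k = CL / Vd = 19.30 / 616.4 = 0.03131 h⁻¹
Between IV bolus doses, concentration decays as C = C₀·e^(−kτ), so C_peak/C_trough = e^(kτ).
τ_max = ln(C_peak/C_trough) / k = ln(25/5.56) / 0.03131 = 1.503 / 0.03131 = 48.00 h

48.0 h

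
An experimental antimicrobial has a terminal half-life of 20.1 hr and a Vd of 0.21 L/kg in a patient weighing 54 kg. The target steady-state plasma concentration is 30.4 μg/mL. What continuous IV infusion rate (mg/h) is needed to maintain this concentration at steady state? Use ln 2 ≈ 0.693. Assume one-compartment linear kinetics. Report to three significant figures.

Total Vd = 0.21 × 54 = 11.34 L
CL = ln 2 · Vd / t½ = 0.693 × 11.34 / 20.1 = 0.3910 L/h
Infusion rate = CL × Css = 0.3910 × 30.4 = 11.89 mg/h

11.9 mg/h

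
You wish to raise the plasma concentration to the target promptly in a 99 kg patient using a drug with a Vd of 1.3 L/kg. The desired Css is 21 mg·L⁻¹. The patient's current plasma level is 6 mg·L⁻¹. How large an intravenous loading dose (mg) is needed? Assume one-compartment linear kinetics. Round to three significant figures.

1930 mg

Total Vd = 1.3 × 99 = 128.7 L
Concentration deficit ΔC = 21 − 6 = 15.00 mg/L
LD = Vd × ΔC = 128.7 × 15.00 = 1931 mg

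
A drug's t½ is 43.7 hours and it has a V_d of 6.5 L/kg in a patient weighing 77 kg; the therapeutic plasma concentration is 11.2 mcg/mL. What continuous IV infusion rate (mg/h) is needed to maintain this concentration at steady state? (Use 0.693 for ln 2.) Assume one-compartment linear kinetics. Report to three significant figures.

Total Vd = 6.5 × 77 = 500.5 L
k = 0.693/43.7 = 0.01586 h⁻¹, so CL = k·Vd = 0.01586 × 500.5 = 7.938 L/h
Infusion rate = CL × Css = 7.938 × 11.2 = 88.91 mg/h

88.9 mg/h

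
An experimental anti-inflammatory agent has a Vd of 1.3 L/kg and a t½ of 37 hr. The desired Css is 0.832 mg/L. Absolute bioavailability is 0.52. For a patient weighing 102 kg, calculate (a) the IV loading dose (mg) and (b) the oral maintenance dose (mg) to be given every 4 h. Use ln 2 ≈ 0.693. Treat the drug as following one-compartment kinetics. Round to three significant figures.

Vd(total) = 102 kg × 1.3 L/kg = 132.6 L
LD = Vd × C = 132.6 × 0.832 = 110.3 mg
CL = 0.693 × Vd / t½ = 0.693 × 132.6 / 37 = 2.484 L/h
D = CL × Css × τ / F = 2.484 × 0.832 × 4 / 0.52 = 15.90 mg

(a) 110 mg; (b) 15.9 mg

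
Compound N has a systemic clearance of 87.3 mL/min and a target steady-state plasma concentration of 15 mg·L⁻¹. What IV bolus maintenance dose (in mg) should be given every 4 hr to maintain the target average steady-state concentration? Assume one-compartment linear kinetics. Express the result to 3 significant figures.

314 mg

CL = 87.3 mL/min = 87.3 × 0.06 = 5.238 L/h
D = CL × Css × τ = 5.238 × 15 × 4 = 314.3 mg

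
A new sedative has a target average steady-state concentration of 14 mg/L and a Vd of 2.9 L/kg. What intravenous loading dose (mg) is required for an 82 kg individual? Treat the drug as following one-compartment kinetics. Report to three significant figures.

Vd = 2.9 L/kg × 82 kg = 237.8 L
LD = Vd × C = 237.8 × 14.00 = 3329 mg

3330 mg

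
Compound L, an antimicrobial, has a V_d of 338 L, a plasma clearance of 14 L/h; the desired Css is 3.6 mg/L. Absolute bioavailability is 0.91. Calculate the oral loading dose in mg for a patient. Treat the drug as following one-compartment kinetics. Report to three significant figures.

LD = Vd × C / F = 338.0 × 3.600 / 0.91 = 1337 mg

1340 mg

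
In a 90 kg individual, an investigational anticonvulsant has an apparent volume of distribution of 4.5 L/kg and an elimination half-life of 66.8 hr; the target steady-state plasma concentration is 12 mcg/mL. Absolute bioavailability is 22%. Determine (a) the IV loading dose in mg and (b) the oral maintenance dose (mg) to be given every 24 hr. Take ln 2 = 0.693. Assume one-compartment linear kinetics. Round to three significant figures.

(a) 4860 mg; (b) 5500 mg

Total Vd = 4.5 × 90 = 405.0 L
LD = Vd × C = 405.0 × 12 = 4860 mg
CL = 0.693 × Vd / t½ = 0.693 × 405.0 / 66.8 = 4.202 L/h
D = CL × Css × τ / F = 4.202 × 12 × 24 / 0.22 = 5501 mg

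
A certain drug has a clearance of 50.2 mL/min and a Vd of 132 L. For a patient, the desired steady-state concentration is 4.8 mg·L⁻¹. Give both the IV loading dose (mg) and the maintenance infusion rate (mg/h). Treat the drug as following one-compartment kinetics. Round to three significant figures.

(a) 634 mg; (b) 14.5 mg/h

Loading: fill Vd to C_target → 132.0 L × 4.8 mg/L = 633.6 mg
CL = 50.2 mL/min × 60/1000 = 3.012 L/h
Maintenance infusion rate = CL × Css = 3.012 × 4.8 = 14.46 mg/h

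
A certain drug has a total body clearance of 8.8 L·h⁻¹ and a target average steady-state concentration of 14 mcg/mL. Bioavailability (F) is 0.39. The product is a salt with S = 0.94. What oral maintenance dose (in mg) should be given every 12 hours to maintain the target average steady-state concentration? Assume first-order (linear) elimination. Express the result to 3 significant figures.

D = CL × Css × τ / F / S = 8.800 × 14 × 12 / 0.39 / 0.94 = 4033 mg

4030 mg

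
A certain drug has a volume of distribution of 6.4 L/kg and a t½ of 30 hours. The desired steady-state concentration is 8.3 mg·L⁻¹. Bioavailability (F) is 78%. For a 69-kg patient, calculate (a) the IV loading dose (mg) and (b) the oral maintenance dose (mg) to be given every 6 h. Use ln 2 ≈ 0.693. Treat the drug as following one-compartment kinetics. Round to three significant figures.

(a) 3670 mg; (b) 651 mg

Total Vd = 6.4 × 69 = 441.6 L
LD = Vd × C = 441.6 × 8.3 = 3665 mg
CL = 0.693 × Vd / t½ = 0.693 × 441.6 / 30 = 10.20 L/h
D = CL × Css × τ / F = 10.20 × 8.3 × 6 / 0.78 = 651.2 mg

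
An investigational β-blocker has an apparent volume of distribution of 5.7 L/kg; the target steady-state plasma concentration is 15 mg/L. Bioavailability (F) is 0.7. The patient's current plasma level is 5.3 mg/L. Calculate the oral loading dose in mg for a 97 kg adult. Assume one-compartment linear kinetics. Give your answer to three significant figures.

Vd(total) = 97 kg × 5.7 L/kg = 552.9 L
Concentration deficit ΔC = 15 − 5.3 = 9.700 mg/L
LD = Vd × ΔC / F = 552.9 × 9.700 / 0.7 = 7662 mg

7660 mg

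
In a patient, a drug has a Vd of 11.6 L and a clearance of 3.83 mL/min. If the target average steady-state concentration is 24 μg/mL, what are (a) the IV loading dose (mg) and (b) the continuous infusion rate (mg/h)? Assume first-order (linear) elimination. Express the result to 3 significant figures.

Loading dose = Vd × C = 11.60 × 24 = 278.4 mg
CL = 3.83 mL/min = 3.83 × 0.06 = 0.2298 L/h
Maintenance infusion rate = CL × Css = 0.2298 × 24 = 5.515 mg/h

(a) 278 mg; (b) 5.52 mg/h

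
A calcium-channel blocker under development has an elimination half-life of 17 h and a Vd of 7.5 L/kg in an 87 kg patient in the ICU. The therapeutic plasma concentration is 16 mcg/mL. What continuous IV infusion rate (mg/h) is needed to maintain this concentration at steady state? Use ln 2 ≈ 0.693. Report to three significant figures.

426 mg/h

Vd = 7.5 L/kg × 87 kg = 652.5 L
CL = ln 2 · Vd / t½ = 0.693 × 652.5 / 17 = 26.60 L/h
Infusion rate = CL × Css = 26.60 × 16 = 425.6 mg/h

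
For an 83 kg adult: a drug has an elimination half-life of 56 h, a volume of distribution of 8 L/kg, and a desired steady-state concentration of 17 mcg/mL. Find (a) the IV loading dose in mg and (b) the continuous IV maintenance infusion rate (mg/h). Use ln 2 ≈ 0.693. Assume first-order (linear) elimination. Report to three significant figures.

(a) 11300 mg; (b) 140 mg/h

Vd(total) = 83 kg × 8 L/kg = 664.0 L
LD = Vd × C = 664.0 × 17 = 11290 mg
CL = 0.693 × Vd / t½ = 0.693 × 664.0 / 56 = 8.217 L/h
Infusion rate = CL × Css = 8.217 × 17 = 139.7 mg/h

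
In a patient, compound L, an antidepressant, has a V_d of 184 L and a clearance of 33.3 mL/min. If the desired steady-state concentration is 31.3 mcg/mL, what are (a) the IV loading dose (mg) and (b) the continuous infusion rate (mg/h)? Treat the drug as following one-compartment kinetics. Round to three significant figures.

(a) 5760 mg; (b) 62.5 mg/h

Loading dose = Vd × C = 184.0 × 31.3 = 5759 mg
Convert clearance: 33.3 mL/min × 60 min/h ÷ 1000 mL/L = 1.998 L/h
Infusion rate = 1.998 L/h × 31.3 mg/L = 62.54 mg/h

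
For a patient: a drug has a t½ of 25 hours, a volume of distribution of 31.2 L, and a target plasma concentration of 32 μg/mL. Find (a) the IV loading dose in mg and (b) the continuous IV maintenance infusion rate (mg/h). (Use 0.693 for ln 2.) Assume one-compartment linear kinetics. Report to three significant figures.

LD = Vd × C = 31.20 × 32 = 998.4 mg
CL = 0.693 × Vd / t½ = 0.693 × 31.20 / 25 = 0.8649 L/h
Infusion rate = CL × Css = 0.8649 × 32 = 27.68 mg/h

(a) 998 mg; (b) 27.7 mg/h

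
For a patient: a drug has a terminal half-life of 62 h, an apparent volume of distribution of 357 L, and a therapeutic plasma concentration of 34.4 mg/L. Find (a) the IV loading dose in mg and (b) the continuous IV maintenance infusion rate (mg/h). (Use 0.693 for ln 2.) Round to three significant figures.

LD = Vd × C = 357.0 × 34.4 = 12280 mg
CL = 0.693 × Vd / t½ = 0.693 × 357.0 / 62 = 3.990 L/h
Infusion rate = CL × Css = 3.990 × 34.4 = 137.3 mg/h

(a) 12300 mg; (b) 137 mg/h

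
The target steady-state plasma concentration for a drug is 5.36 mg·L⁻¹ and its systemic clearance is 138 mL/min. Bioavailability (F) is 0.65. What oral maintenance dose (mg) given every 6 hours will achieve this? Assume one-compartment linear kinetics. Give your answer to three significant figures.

Convert clearance: 138 mL/min × 60 min/h ÷ 1000 mL/L = 8.280 L/h
D = CL × Css × τ / F = 8.280 × 5.36 × 6 / 0.65 = 409.7 mg

410 mg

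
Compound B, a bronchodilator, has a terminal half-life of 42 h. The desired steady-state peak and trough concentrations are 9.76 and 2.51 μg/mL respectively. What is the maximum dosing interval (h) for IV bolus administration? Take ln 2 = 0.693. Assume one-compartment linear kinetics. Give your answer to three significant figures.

82.3 h

k = 0.693 / t½ = 0.693 / 42 = 0.01650 h⁻¹
Between IV bolus doses, concentration decays as C = C₀·e^(−kτ), so C_peak/C_trough = e^(kτ).
τ_max = ln(C_peak/C_trough) / k = ln(9.76/2.51) / 0.01650 = 1.358 / 0.01650 = 82.30 h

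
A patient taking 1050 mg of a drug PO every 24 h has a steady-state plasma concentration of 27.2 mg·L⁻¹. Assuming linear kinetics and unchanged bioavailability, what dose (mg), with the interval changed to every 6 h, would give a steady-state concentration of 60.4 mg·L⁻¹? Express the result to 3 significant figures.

583 mg

For first-order elimination, Css ∝ F·D/(CL·τ); F and CL are unchanged, so Css ∝ D/τ.
D₂ = D₁ × (Css,target / Css,current) × (τ₂/τ₁) = 1050 × (60.4/27.2) × (6/24) = 582.9 mg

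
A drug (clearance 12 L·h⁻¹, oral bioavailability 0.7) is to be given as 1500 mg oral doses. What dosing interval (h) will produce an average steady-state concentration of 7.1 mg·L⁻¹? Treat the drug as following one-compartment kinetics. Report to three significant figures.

12.3 h

F·D/τ = CL·Css → τ = F·D / (CL·Css).
τ = 0.7 × 1500 / (12 × 7.1) = 12.32 h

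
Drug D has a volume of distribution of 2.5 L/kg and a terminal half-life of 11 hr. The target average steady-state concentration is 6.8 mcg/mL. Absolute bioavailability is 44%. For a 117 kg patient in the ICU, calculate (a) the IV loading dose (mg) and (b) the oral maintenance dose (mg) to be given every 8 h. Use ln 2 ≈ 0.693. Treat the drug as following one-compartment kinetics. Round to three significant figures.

(a) 1990 mg; (b) 2280 mg

Vd(total) = 117 kg × 2.5 L/kg = 292.5 L
LD = Vd × C = 292.5 × 6.8 = 1989 mg
CL = 0.693 × Vd / t½ = 0.693 × 292.5 / 11 = 18.43 L/h
D = CL × Css × τ / F = 18.43 × 6.8 × 8 / 0.44 = 2279 mg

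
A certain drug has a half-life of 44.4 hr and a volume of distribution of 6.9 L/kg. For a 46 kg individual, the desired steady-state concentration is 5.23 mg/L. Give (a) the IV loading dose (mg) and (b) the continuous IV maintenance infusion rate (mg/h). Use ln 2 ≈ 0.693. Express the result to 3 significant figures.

Total Vd = 6.9 × 46 = 317.4 L
LD = Vd × C = 317.4 × 5.23 = 1660 mg
CL = 0.693 × Vd / t½ = 0.693 × 317.4 / 44.4 = 4.954 L/h
Infusion rate = CL × Css = 4.954 × 5.23 = 25.91 mg/h

(a) 1660 mg; (b) 25.9 mg/h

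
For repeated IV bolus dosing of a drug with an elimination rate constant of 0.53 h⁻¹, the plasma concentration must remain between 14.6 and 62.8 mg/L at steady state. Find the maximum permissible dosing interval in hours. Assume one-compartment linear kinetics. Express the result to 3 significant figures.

Between IV bolus doses, concentration decays as C = C₀·e^(−kτ), so C_peak/C_trough = e^(kτ).
τ_max = ln(C_peak/C_trough) / k = ln(62.8/14.6) / 0.5300 = 1.459 / 0.5300 = 2.753 h

2.75 h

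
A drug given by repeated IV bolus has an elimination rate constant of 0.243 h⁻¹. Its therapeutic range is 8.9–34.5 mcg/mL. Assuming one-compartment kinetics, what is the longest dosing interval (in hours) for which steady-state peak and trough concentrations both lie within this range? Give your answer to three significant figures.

5.58 h

Between IV bolus doses, concentration decays as C = C₀·e^(−kτ), so C_peak/C_trough = e^(kτ).
τ_max = ln(C_peak/C_trough) / k = ln(34.5/8.9) / 0.2430 = 1.355 / 0.2430 = 5.576 h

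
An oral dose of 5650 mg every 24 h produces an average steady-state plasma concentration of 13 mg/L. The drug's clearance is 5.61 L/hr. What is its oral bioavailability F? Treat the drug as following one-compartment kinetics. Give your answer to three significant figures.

F·D/τ = CL·Css at steady state → F = CL·Css·τ / D.
F = 5.61 × 13 × 24 / 5650 = 0.310

0.310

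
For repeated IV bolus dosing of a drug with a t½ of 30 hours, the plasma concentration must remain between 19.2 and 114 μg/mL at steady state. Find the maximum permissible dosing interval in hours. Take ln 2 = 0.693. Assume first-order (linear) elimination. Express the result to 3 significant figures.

k = 0.693 / t½ = 0.693 / 30 = 0.02310 h⁻¹
Between IV bolus doses, concentration decays as C = C₀·e^(−kτ), so C_peak/C_trough = e^(kτ).
τ_max = ln(C_peak/C_trough) / k = ln(114/19.2) / 0.02310 = 1.781 / 0.02310 = 77.10 h

77.1 h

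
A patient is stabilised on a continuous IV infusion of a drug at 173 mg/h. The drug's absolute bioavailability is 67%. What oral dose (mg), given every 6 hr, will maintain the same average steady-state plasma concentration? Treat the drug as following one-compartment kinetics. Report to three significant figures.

1550 mg

To maintain the same Css, the systemic dosing rate must be unchanged: F·D/τ = infusion rate.
D = rate × τ / F = 173 × 6 / 0.67 = 1549 mg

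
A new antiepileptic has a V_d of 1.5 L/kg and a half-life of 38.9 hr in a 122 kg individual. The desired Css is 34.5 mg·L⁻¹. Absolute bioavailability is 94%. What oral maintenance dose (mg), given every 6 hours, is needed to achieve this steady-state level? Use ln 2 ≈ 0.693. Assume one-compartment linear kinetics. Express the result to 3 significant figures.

718 mg

Vd(total) = 122 kg × 1.5 L/kg = 183.0 L
CL = 0.693 × Vd / t½ = 0.693 × 183.0 / 38.9 = 3.260 L/h
D = CL × Css × τ / F = 3.260 × 34.5 × 6 / 0.94 = 717.9 mg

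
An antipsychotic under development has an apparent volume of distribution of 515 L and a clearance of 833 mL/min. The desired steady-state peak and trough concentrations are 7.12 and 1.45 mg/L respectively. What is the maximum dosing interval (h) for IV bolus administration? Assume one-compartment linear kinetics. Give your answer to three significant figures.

16.4 h

CL = 833 mL/min × 60/1000 = 49.98 L/h
k = CL / Vd = 49.98 / 515.0 = 0.09705 h⁻¹
Between IV bolus doses, concentration decays as C = C₀·e^(−kτ), so C_peak/C_trough = e^(kτ).
τ_max = ln(C_peak/C_trough) / k = ln(7.12/1.45) / 0.09705 = 1.591 / 0.09705 = 16.39 h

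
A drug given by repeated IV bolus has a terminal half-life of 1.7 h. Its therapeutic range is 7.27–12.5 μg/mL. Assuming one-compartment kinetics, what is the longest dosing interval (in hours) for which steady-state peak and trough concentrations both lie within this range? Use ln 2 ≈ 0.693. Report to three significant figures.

1.33 h

k = 0.693 / t½ = 0.693 / 1.7 = 0.4076 h⁻¹
Between IV bolus doses, concentration decays as C = C₀·e^(−kτ), so C_peak/C_trough = e^(kτ).
τ_max = ln(C_peak/C_trough) / k = ln(12.5/7.27) / 0.4076 = 0.5420 / 0.4076 = 1.330 h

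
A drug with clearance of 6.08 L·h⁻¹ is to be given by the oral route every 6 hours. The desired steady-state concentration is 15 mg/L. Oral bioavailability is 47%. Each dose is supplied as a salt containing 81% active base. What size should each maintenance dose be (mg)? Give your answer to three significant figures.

1440 mg

D = CL × Css × τ / F / S = 6.080 × 15 × 6 / 0.47 / 0.81 = 1437 mg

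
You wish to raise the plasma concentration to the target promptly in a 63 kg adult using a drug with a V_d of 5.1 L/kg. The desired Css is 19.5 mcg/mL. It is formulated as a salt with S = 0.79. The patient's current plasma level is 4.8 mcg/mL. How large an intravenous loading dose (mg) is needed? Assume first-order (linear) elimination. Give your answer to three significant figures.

Vd = 5.1 L/kg × 63 kg = 321.3 L
Concentration deficit ΔC = 19.5 − 4.8 = 14.70 mg/L
LD = Vd × ΔC / S = 321.3 × 14.70 / 0.79 = 5979 mg

5980 mg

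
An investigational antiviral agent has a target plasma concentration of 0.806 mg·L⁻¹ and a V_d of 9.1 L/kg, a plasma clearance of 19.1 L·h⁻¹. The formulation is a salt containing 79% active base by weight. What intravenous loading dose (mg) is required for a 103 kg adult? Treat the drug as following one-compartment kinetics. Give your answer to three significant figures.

Vd(total) = 103 kg × 9.1 L/kg = 937.3 L
LD = Vd × C / S = 937.3 × 0.8060 / 0.79 = 956.3 mg

956 mg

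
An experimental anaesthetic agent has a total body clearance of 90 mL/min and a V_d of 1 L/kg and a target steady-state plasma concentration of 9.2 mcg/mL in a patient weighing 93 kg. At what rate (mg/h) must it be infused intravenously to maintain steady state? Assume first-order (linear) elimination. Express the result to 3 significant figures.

Convert clearance: 90 mL/min × 60 min/h ÷ 1000 mL/L = 5.400 L/h
At steady state, infusion rate equals elimination rate: rate in = CL × Css.
R₀ = 5.400 × 9.2 = 49.68 mg/h

49.7 mg/h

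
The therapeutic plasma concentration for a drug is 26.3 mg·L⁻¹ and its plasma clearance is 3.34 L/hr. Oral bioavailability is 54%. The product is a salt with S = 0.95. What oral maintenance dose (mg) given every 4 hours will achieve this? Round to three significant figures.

At steady state, dose per interval replaces the amount cleared in that interval: F·S·D/τ = CL·Css.
D = CL × Css × τ / F / S = 3.340 × 26.3 × 4 / 0.54 / 0.95 = 684.9 mg

685 mg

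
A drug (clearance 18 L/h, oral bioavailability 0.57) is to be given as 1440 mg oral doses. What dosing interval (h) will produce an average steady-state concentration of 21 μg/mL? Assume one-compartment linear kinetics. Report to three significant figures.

F·D/τ = CL·Css → τ = F·D / (CL·Css).
τ = 0.57 × 1440 / (18 × 21) = 2.171 h

2.17 h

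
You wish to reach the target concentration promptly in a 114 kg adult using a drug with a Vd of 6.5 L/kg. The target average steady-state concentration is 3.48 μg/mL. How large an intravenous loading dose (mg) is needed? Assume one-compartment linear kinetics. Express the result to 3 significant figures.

2580 mg

Vd = 6.5 L/kg × 114 kg = 741.0 L
LD = Vd × C = 741.0 × 3.480 = 2579 mg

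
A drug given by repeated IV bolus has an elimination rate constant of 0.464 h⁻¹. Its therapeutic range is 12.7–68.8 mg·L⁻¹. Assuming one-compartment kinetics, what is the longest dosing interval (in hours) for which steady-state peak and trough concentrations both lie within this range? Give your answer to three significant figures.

Between IV bolus doses, concentration decays as C = C₀·e^(−kτ), so C_peak/C_trough = e^(kτ).
τ_max = ln(C_peak/C_trough) / k = ln(68.8/12.7) / 0.4640 = 1.690 / 0.4640 = 3.642 h

3.64 h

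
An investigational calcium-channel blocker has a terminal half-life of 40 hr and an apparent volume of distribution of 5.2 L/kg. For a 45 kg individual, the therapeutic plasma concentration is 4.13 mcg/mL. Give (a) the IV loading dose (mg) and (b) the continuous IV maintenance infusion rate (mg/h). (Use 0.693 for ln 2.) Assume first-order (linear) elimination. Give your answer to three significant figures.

(a) 966 mg; (b) 16.7 mg/h

Vd(total) = 45 kg × 5.2 L/kg = 234.0 L
LD = Vd × C = 234.0 × 4.13 = 966.4 mg
CL = 0.693 × Vd / t½ = 0.693 × 234.0 / 40 = 4.054 L/h
Infusion rate = CL × Css = 4.054 × 4.13 = 16.74 mg/h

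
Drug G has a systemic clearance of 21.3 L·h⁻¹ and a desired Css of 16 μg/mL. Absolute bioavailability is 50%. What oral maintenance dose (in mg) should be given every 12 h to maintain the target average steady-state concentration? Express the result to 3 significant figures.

8180 mg

D = CL × Css × τ / F = 21.30 × 16 × 12 / 0.5 = 8179 mg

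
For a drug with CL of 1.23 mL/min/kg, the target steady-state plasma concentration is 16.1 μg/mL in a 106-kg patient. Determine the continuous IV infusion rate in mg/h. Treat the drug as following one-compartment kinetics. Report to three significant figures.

126 mg/h

CL = 1.23 mL/min/kg × 106 kg = 130.4 mL/min = 130.4 × 60/1000 = 7.824 L/h
At steady state, infusion rate equals elimination rate: rate in = CL × Css.
R₀ = 7.824 × 16.1 = 126.0 mg/h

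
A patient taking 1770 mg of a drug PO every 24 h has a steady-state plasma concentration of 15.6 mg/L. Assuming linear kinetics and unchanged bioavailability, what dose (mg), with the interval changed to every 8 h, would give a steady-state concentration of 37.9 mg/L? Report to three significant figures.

With linear kinetics, Css is proportional to dose rate (D/τ) at fixed clearance.
D₂ = D₁ × (Css,target / Css,current) × (τ₂/τ₁) = 1770 × (37.9/15.6) × (8/24) = 1433 mg

1430 mg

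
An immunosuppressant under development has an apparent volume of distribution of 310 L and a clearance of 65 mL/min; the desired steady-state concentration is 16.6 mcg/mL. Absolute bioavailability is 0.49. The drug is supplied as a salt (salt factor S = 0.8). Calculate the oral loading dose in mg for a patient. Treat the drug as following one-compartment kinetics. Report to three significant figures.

13100 mg

The loading dose fills Vd to the target concentration; clearance is irrelevant here.
LD = Vd × C / F / S = 310.0 × 16.60 / 0.49 / 0.8 = 13130 mg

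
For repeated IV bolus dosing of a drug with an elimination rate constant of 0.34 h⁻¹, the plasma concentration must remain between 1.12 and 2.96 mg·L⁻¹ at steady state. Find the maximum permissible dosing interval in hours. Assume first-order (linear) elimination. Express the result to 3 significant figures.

2.86 h

Between IV bolus doses, concentration decays as C = C₀·e^(−kτ), so C_peak/C_trough = e^(kτ).
τ_max = ln(C_peak/C_trough) / k = ln(2.96/1.12) / 0.3400 = 0.9719 / 0.3400 = 2.859 h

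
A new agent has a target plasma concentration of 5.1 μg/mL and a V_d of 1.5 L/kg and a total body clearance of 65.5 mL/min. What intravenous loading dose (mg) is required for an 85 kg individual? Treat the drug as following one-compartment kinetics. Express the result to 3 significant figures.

650 mg

Vd = 1.5 L/kg × 85 kg = 127.5 L
LD is governed by Vd — clearance does not enter the loading-dose calculation.
LD = Vd × C = 127.5 × 5.100 = 650.3 mg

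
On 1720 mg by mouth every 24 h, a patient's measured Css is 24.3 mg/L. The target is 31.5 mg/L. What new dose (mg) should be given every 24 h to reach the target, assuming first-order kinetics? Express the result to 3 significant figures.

2230 mg

For first-order elimination, Css ∝ F·D/(CL·τ); F and CL are unchanged, so Css ∝ D/τ.
D₂ = D₁ × (Css,target / Css,current) = 1720 × 31.5/24.3 = 2230 mg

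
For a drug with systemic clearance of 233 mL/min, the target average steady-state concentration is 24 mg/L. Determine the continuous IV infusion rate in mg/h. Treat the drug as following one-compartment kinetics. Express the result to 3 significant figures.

336 mg/h

Convert clearance: 233 mL/min × 60 min/h ÷ 1000 mL/L = 13.98 L/h
R₀ = 13.98 × 24 = 335.5 mg/h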